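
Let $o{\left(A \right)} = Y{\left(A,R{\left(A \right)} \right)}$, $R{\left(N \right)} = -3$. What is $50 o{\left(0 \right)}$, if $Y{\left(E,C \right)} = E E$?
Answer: $0$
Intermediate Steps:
$Y{\left(E,C \right)} = E^{2}$
$o{\left(A \right)} = A^{2}$
$50 o{\left(0 \right)} = 50 \cdot 0^{2} = 50 \cdot 0 = 0$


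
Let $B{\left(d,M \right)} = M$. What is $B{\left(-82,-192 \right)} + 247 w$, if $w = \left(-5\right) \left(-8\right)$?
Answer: $9688$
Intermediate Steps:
$w = 40$
$B{\left(-82,-192 \right)} + 247 w = -192 + 247 \cdot 40 = -192 + 9880 = 9688$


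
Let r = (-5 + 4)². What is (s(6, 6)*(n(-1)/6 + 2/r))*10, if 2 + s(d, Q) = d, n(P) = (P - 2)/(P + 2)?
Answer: 60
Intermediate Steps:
n(P) = (-2 + P)/(2 + P)
s(d, Q) = -2 + d
r = 1 (r = (-1)² = 1)
(s(6, 6)*(n(-1)/6 + 2/r))*10 = ((-2 + 6)*(((-2 - 1)/(2 - 1))/6 + 2/1))*10 = (4*((-3/1)*(⅙) + 2*1))*10 = (4*((1*(-3))*(⅙) + 2))*10 = (4*(-3*⅙ + 2))*10 = (4*(-½ + 2))*10 = (4*(3/2))*10 = 6*10 = 60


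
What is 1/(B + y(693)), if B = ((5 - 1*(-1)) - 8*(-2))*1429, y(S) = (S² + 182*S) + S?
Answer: 1/638506 ≈ 1.5662e-6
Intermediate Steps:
y(S) = S² + 183*S
B = 31438 (B = ((5 + 1) + 16)*1429 = (6 + 16)*1429 = 22*1429 = 31438)
1/(B + y(693)) = 1/(31438 + 693*(183 + 693)) = 1/(31438 + 693*876) = 1/(31438 + 607068) = 1/638506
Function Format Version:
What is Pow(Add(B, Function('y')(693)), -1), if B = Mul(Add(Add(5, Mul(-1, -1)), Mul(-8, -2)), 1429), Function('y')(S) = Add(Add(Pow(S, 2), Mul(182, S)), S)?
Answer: Rational(1, 638506) ≈ 1.5662e-6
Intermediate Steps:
Function('y')(S) = Add(Pow(S, 2), Mul(183, S))
B = 31438 (B = Mul(Add(Add(5, 1), 16), 1429) = Mul(Add(6, 16), 1429) = Mul(22, 1429) = 31438)
Pow(Add(B, Function('y')(693)), -1) = Pow(Add(31438, Mul(693, Add(183, 693))), -1) = Pow(Add(31438, Mul(693, 876)), -1) = Pow(Add(31438, 607068), -1) = Pow(638506, -1) = Rational(1, 638506)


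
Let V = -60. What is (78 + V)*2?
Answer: 36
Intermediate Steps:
(78 + V)*2 = (78 - 60)*2 = 18*2 = 36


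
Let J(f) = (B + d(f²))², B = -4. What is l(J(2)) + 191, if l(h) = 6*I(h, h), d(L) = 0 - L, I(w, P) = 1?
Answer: 197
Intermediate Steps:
d(L) = -L
J(f) = (-4 - f²)²
l(h) = 6 (l(h) = 6*1 = 6)
l(J(2)) + 191 = 6 + 191 = 197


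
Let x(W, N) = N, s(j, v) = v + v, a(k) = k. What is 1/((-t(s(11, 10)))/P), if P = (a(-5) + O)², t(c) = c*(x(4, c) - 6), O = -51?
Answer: -56/5 ≈ -11.200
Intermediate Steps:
s(j, v) = 2*v
t(c) = c*(-6 + c) (t(c) = c*(c - 6) = c*(-6 + c))
P = 3136 (P = (-5 - 51)² = (-56)² = 3136)
1/((-t(s(11, 10)))/P) = 1/(-2*10*(-6 + 2*10)/3136) = 1/(-20*(-6 + 20)*(1/3136)) = 1/(-20*14*(1/3136)) = 1/(-1*280*(1/3136)) = 1/(-280*1/3136) = 1/(-5/56) = -56/5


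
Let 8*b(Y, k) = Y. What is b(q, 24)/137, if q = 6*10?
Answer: 15/274 ≈ 0.054745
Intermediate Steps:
q = 60
b(Y, k) = Y/8
b(q, 24)/137 = ((1/8)*60)/137 = (15/2)*(1/137) = 15/274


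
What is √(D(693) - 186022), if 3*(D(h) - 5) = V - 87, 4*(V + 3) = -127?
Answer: I*√6698073/6 ≈ 431.34*I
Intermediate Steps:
V = -139/4 (V = -3 + (¼)*(-127) = -3 - 127/4 = -139/4 ≈ -34.750)
D(h) = -427/12 (D(h) = 5 + (-139/4 - 87)/3 = 5 + (⅓)*(-487/4) = 5 - 487/12 = -427/12)
√(D(693) - 186022) = √(-427/12 - 186022) = √(-2232691/12) = I*√6698073/6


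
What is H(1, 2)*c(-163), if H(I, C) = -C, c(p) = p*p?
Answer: -53138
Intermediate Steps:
c(p) = p**2
H(1, 2)*c(-163) = -1*2*(-163)**2 = -2*26569 = -53138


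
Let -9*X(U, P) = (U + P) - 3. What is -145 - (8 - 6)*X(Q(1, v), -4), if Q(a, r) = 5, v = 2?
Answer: -1309/9 ≈ -145.44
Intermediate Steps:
X(U, P) = ⅓ - P/9 - U/9 (X(U, P) = -((U + P) - 3)/9 = -((P + U) - 3)/9 = -(-3 + P + U)/9 = ⅓ - P/9 - U/9)
-145 - (8 - 6)*X(Q(1, v), -4) = -145 - (8 - 6)*(⅓ - ⅑*(-4) - ⅑*5) = -145 - 2*(⅓ + 4/9 - 5/9) = -145 - 2*2/9 = -145 - 1*4/9 = -145 - 4/9 = -1309/9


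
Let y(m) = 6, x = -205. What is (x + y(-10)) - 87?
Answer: -286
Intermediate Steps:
(x + y(-10)) - 87 = (-205 + 6) - 87 = -199 - 87 = -286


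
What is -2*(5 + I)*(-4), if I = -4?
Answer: 8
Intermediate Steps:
-2*(5 + I)*(-4) = -2*(5 - 4)*(-4) = -2*1*(-4) = -2*(-4) = 8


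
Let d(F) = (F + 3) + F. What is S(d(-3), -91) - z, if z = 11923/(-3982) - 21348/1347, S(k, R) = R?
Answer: -129011199/1787918 ≈ -72.157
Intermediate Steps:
d(F) = 3 + 2*F (d(F) = (3 + F) + F = 3 + 2*F)
z = -33689339/1787918 (z = 11923*(-1/3982) - 21348*1/1347 = -11923/3982 - 7116/449 = -33689339/1787918 ≈ -18.843)
S(d(-3), -91) - z = -91 - 1*(-33689339/1787918) = -91 + 33689339/1787918 = -129011199/1787918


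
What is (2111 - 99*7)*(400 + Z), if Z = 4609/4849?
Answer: 2756888362/4849 ≈ 5.6855e+5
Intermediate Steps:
Z = 4609/4849 (Z = 4609*(1/4849) = 4609/4849 ≈ 0.95051)
(2111 - 99*7)*(400 + Z) = (2111 - 99*7)*(400 + 4609/4849) = (2111 - 693)*(1944209/4849) = 1418*(1944209/4849) = 2756888362/4849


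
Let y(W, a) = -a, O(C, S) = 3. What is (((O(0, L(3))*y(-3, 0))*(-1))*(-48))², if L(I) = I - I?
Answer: 0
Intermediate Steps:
L(I) = 0
(((O(0, L(3))*y(-3, 0))*(-1))*(-48))² = (((3*(-1*0))*(-1))*(-48))² = (((3*0)*(-1))*(-48))² = ((0*(-1))*(-48))² = (0*(-48))² = 0² = 0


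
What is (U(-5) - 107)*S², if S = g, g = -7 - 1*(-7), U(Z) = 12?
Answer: 0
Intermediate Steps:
g = 0 (g = -7 + 7 = 0)
S = 0
(U(-5) - 107)*S² = (12 - 107)*0² = -95*0 = 0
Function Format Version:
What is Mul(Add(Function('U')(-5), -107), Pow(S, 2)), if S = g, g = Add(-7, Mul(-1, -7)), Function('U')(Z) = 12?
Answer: 0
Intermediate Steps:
g = 0 (g = Add(-7, 7) = 0)
S = 0
Mul(Add(Function('U')(-5), -107), Pow(S, 2)) = Mul(Add(12, -107), Pow(0, 2)) = Mul(-95, 0) = 0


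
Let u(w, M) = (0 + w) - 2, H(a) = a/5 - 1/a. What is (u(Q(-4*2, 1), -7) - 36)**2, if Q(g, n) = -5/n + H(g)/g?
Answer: 187717401/102400 ≈ 1833.2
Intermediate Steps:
H(a) = -1/a + a/5 (H(a) = a*(1/5) - 1/a = a/5 - 1/a = -1/a + a/5)
Q(g, n) = -5/n + (-1/g + g/5)/g
u(w, M) = -2 + w (u(w, M) = w - 2 = -2 + w)
(u(Q(-4*2, 1), -7) - 36)**2 = ((-2 + (1/5 - 1/(-4*2)**2 - 5/1)) - 36)**2 = ((-2 + (1/5 - 1/(-8)**2 - 5*1)) - 36)**2 = ((-2 + (1/5 - 1*1/64 - 5)) - 36)**2 = ((-2 + (1/5 - 1/64 - 5)) - 36)**2 = ((-2 - 1541/320) - 36)**2 = (-2181/320 - 36)**2 = (-13701/320)**2 = 187717401/102400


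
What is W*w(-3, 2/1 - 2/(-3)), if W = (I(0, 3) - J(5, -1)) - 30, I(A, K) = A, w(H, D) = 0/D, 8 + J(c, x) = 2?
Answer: 0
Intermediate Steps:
J(c, x) = -6 (J(c, x) = -8 + 2 = -6)
w(H, D) = 0
W = -24 (W = (0 - 1*(-6)) - 30 = (0 + 6) - 30 = 6 - 30 = -24)
W*w(-3, 2/1 - 2/(-3)) = -24*0 = 0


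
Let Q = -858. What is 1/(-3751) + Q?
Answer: -3218359/3751 ≈ -858.00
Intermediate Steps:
1/(-3751) + Q = 1/(-3751) - 858 = -1/3751 - 858 = -3218359/3751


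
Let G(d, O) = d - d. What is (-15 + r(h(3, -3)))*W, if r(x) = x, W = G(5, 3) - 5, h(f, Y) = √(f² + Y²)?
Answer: 75 - 15*√2 ≈ 53.787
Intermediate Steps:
h(f, Y) = √(Y² + f²)
G(d, O) = 0
W = -5 (W = 0 - 5 = -5)
(-15 + r(h(3, -3)))*W = (-15 + √((-3)² + 3²))*(-5) = (-15 + √(9 + 9))*(-5) = (-15 + √18)*(-5) = (-15 + 3*√2)*(-5) = 75 - 15*√2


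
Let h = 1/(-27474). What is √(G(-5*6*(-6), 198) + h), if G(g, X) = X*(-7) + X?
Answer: I*√896726990562/27474 ≈ 34.467*I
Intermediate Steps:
G(g, X) = -6*X (G(g, X) = -7*X + X = -6*X)
h = -1/27474 ≈ -3.6398e-5
√(G(-5*6*(-6), 198) + h) = √(-6*198 - 1/27474) = √(-1188 - 1/27474) = √(-32639113/27474) = I*√896726990562/27474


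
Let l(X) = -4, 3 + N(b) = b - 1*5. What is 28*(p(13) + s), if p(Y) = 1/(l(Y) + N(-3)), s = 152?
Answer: 63812/15 ≈ 4254.1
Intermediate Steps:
N(b) = -8 + b (N(b) = -3 + (b - 1*5) = -3 + (b - 5) = -3 + (-5 + b) = -8 + b)
p(Y) = -1/15 (p(Y) = 1/(-4 + (-8 - 3)) = 1/(-4 - 11) = 1/(-15) = -1/15)
28*(p(13) + s) = 28*(-1/15 + 152) = 28*(2279/15) = 63812/15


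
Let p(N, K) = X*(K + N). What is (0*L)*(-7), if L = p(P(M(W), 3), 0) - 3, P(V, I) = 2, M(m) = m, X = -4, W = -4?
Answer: 0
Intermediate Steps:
p(N, K) = -4*K - 4*N (p(N, K) = -4*(K + N) = -4*K - 4*N)
L = -11 (L = (-4*0 - 4*2) - 3 = (0 - 8) - 3 = -8 - 3 = -11)
(0*L)*(-7) = (0*(-11))*(-7) = 0*(-7) = 0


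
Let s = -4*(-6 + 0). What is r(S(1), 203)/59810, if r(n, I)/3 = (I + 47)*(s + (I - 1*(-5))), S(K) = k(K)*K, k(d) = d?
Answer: 17400/5981 ≈ 2.9092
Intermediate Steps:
S(K) = K² (S(K) = K*K = K²)
s = 24 (s = -4*(-6) = 24)
r(n, I) = 3*(29 + I)*(47 + I) (r(n, I) = 3*((I + 47)*(24 + (I - 1*(-5)))) = 3*((47 + I)*(24 + (I + 5))) = 3*((47 + I)*(24 + (5 + I))) = 3*((47 + I)*(29 + I)) = 3*((29 + I)*(47 + I)) = 3*(29 + I)*(47 + I))
r(S(1), 203)/59810 = (4089 + 3*203² + 228*203)/59810 = (4089 + 3*41209 + 46284)*(1/59810) = (4089 + 123627 + 46284)*(1/59810) = 174000*(1/59810) = 17400/5981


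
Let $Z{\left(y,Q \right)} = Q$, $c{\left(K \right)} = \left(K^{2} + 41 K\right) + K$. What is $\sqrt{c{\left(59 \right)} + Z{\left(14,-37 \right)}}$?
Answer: $3 \sqrt{658} \approx 76.955$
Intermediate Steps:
$c{\left(K \right)} = K^{2} + 42 K$
$\sqrt{c{\left(59 \right)} + Z{\left(14,-37 \right)}} = \sqrt{59 \left(42 + 59\right) - 37} = \sqrt{59 \cdot 101 - 37} = \sqrt{5959 - 37} = \sqrt{5922} = 3 \sqrt{658}$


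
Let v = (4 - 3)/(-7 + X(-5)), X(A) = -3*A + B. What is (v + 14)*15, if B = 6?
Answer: 2955/14 ≈ 211.07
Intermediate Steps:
X(A) = 6 - 3*A (X(A) = -3*A + 6 = 6 - 3*A)
v = 1/14 (v = (4 - 3)/(-7 + (6 - 3*(-5))) = 1/(-7 + (6 + 15)) = 1/(-7 + 21) = 1/14 ≈ 0.071429)
(v + 14)*15 = (1/14 + 14)*15 = (197/14)*15 = 2955/14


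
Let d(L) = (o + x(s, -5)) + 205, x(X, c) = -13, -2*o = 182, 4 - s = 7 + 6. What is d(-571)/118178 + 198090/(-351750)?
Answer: -779145109/1385637050 ≈ -0.56230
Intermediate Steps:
s = -9 (s = 4 - (7 + 6) = 4 - 1*13 = 4 - 13 = -9)
o = -91 (o = -½*182 = -91)
d(L) = 101 (d(L) = (-91 - 13) + 205 = -104 + 205 = 101)
d(-571)/118178 + 198090/(-351750) = 101/118178 + 198090/(-351750) = 101*(1/118178) + 198090*(-1/351750) = 101/118178 - 6603/11725 = -779145109/1385637050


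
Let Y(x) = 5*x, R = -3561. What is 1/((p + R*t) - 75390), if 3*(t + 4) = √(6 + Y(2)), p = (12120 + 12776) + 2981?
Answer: -1/38017 ≈ -2.6304e-5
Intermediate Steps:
p = 27877 (p = 24896 + 2981 = 27877)
t = -8/3 (t = -4 + √(6 + 5*2)/3 = -4 + √(6 + 10)/3 = -4 + √16/3 = -4 + (⅓)*4 = -4 + 4/3 = -8/3 ≈ -2.6667)
1/((p + R*t) - 75390) = 1/((27877 - 3561*(-8/3)) - 75390) = 1/((27877 + 9496) - 75390) = 1/(37373 - 75390) = 1/(-38017) = -1/38017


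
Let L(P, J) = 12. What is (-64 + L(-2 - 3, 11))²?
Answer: 2704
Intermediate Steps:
(-64 + L(-2 - 3, 11))² = (-64 + 12)² = (-52)² = 2704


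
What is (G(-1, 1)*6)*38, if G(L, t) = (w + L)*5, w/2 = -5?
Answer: -12540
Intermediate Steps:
w = -10 (w = 2*(-5) = -10)
G(L, t) = -50 + 5*L (G(L, t) = (-10 + L)*5 = -50 + 5*L)
(G(-1, 1)*6)*38 = ((-50 + 5*(-1))*6)*38 = ((-50 - 5)*6)*38 = -55*6*38 = -330*38 = -12540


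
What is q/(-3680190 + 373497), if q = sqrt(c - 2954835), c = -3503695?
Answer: -I*sqrt(6458530)/3306693 ≈ -0.00076855*I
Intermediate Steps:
q = I*sqrt(6458530) (q = sqrt(-3503695 - 2954835) = sqrt(-6458530) = I*sqrt(6458530) ≈ 2541.4*I)
q/(-3680190 + 373497) = (I*sqrt(6458530))/(-3680190 + 373497) = (I*sqrt(6458530))/(-3306693) = (I*sqrt(6458530))*(-1/3306693) = -I*sqrt(6458530)/3306693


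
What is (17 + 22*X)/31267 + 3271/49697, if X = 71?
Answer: 180745920/1553876099 ≈ 0.11632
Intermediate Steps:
(17 + 22*X)/31267 + 3271/49697 = (17 + 22*71)/31267 + 3271/49697 = (17 + 1562)*(1/31267) + 3271*(1/49697) = 1579*(1/31267) + 3271/49697 = 1579/31267 + 3271/49697 = 180745920/1553876099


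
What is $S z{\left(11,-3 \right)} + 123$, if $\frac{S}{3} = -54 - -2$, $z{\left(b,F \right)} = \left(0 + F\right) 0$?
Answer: $123$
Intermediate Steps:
$z{\left(b,F \right)} = 0$ ($z{\left(b,F \right)} = F 0 = 0$)
$S = -156$ ($S = 3 \left(-54 - -2\right) = 3 \left(-54 + 2\right) = 3 \left(-52\right) = -156$)
$S z{\left(11,-3 \right)} + 123 = \left(-156\right) 0 + 123 = 0 + 123 = 123$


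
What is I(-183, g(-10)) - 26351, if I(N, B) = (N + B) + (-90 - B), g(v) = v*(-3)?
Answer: -26624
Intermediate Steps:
g(v) = -3*v
I(N, B) = -90 + N (I(N, B) = (B + N) + (-90 - B) = -90 + N)
I(-183, g(-10)) - 26351 = (-90 - 183) - 26351 = -273 - 26351 = -26624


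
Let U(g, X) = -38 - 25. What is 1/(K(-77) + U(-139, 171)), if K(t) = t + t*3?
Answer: -1/371 ≈ -0.0026954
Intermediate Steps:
U(g, X) = -63
K(t) = 4*t (K(t) = t + 3*t = 4*t)
1/(K(-77) + U(-139, 171)) = 1/(4*(-77) - 63) = 1/(-308 - 63) = 1/(-371) = -1/371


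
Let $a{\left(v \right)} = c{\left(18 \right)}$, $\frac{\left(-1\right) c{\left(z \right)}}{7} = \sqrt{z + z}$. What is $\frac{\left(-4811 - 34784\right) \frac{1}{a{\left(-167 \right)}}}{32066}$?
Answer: $\frac{39595}{1346772} \approx 0.0294$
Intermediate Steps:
$c{\left(z \right)} = - 7 \sqrt{2} \sqrt{z}$ ($c{\left(z \right)} = - 7 \sqrt{z + z} = - 7 \sqrt{2 z} = - 7 \sqrt{2} \sqrt{z}$)
$a{\left(v \right)} = -42$ ($a{\left(v \right)} = - 7 \sqrt{2} \sqrt{18} = - 7 \sqrt{2} \cdot 3 \sqrt{2} = -42$)
$\frac{\left(-4811 - 34784\right) \frac{1}{a{\left(-167 \right)}}}{32066} = \frac{\left(-4811 - 34784\right) \frac{1}{-42}}{32066} = \left(-39595\right) \left(- \frac{1}{42}\right) \frac{1}{32066} = \frac{39595}{42} \cdot \frac{1}{32066} = \frac{39595}{1346772}$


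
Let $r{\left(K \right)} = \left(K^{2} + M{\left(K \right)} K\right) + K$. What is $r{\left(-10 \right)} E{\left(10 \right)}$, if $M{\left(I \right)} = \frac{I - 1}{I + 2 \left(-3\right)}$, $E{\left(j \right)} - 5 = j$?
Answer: $\frac{9975}{8} \approx 1246.9$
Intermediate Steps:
$E{\left(j \right)} = 5 + j$
$M{\left(I \right)} = \frac{-1 + I}{-6 + I}$ ($M{\left(I \right)} = \frac{-1 + I}{I - 6} = \frac{-1 + I}{-6 + I}$)
$r{\left(K \right)} = K + K^{2} + \frac{K \left(-1 + K\right)}{-6 + K}$ ($r{\left(K \right)} = \left(K^{2} + \frac{-1 + K}{-6 + K} K\right) + K = \left(K^{2} + \frac{K \left(-1 + K\right)}{-6 + K}\right) + K = K + K^{2} + \frac{K \left(-1 + K\right)}{-6 + K}$)
$r{\left(-10 \right)} E{\left(10 \right)} = - \frac{10 \left(-7 + \left(-10\right)^{2} - -40\right)}{-6 - 10} \left(5 + 10\right) = - \frac{10 \left(-7 + 100 + 40\right)}{-16} \cdot 15 = \left(-10\right) \left(- \frac{1}{16}\right) 133 \cdot 15 = \frac{665}{8} \cdot 15 = \frac{9975}{8}$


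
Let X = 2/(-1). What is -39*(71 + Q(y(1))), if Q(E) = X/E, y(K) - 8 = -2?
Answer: -2756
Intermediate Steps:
y(K) = 6 (y(K) = 8 - 2 = 6)
X = -2 (X = 2*(-1) = -2)
Q(E) = -2/E
-39*(71 + Q(y(1))) = -39*(71 - 2/6) = -39*(71 - 2*1/6) = -39*(71 - 1/3) = -39*212/3 = -2756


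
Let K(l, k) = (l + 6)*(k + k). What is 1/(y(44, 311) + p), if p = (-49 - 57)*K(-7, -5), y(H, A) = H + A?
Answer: -1/705 ≈ -0.0014184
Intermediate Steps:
y(H, A) = A + H
K(l, k) = 2*k*(6 + l) (K(l, k) = (6 + l)*(2*k) = 2*k*(6 + l))
p = -1060 (p = (-49 - 57)*(2*(-5)*(6 - 7)) = -212*(-5)*(-1) = -106*10 = -1060)
1/(y(44, 311) + p) = 1/((311 + 44) - 1060) = 1/(355 - 1060) = 1/(-705) = -1/705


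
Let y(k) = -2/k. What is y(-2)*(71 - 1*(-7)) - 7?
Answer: 71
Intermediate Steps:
y(-2)*(71 - 1*(-7)) - 7 = (-2/(-2))*(71 - 1*(-7)) - 7 = (-2*(-½))*(71 + 7) - 7 = 1*78 - 7 = 78 - 7 = 71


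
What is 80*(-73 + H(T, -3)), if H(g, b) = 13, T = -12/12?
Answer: -4800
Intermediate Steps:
T = -1 (T = -12*1/12 = -1)
80*(-73 + H(T, -3)) = 80*(-73 + 13) = 80*(-60) = -4800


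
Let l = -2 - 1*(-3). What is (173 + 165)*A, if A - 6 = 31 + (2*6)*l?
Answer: 16562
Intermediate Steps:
l = 1 (l = -2 + 3 = 1)
A = 49 (A = 6 + (31 + (2*6)*1) = 6 + (31 + 12*1) = 6 + (31 + 12) = 6 + 43 = 49)
(173 + 165)*A = (173 + 165)*49 = 338*49 = 16562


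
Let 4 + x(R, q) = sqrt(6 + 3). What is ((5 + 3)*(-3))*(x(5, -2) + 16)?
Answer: -360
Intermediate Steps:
x(R, q) = -1 (x(R, q) = -4 + sqrt(6 + 3) = -4 + sqrt(9) = -4 + 3 = -1)
((5 + 3)*(-3))*(x(5, -2) + 16) = ((5 + 3)*(-3))*(-1 + 16) = (8*(-3))*15 = -24*15 = -360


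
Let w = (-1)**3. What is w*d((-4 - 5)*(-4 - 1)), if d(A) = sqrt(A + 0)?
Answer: -3*sqrt(5) ≈ -6.7082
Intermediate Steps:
w = -1
d(A) = sqrt(A)
w*d((-4 - 5)*(-4 - 1)) = -sqrt((-4 - 5)*(-4 - 1)) = -sqrt(-9*(-5)) = -sqrt(45) = -3*sqrt(5)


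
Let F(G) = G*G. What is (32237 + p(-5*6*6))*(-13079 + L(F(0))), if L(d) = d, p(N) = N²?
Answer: -845387323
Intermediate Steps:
F(G) = G²
(32237 + p(-5*6*6))*(-13079 + L(F(0))) = (32237 + (-5*6*6)²)*(-13079 + 0²) = (32237 + (-30*6)²)*(-13079 + 0) = (32237 + (-180)²)*(-13079) = (32237 + 32400)*(-13079) = 64637*(-13079) = -845387323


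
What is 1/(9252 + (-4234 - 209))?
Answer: 1/4809 ≈ 0.00020794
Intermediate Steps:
1/(9252 + (-4234 - 209)) = 1/(9252 - 4443) = 1/4809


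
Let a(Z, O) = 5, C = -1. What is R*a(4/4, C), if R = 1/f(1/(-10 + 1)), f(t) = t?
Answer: -45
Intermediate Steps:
R = -9 (R = 1/(1/(-10 + 1)) = 1/(1/(-9)) = 1/(-⅑) = -9)
R*a(4/4, C) = -9*5 = -45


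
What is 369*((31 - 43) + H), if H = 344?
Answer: 122508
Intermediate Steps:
369*((31 - 43) + H) = 369*((31 - 43) + 344) = 369*(-12 + 344) = 369*332 = 122508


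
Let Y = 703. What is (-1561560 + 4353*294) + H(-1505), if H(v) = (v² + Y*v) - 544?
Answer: 924688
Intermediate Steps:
H(v) = -544 + v² + 703*v (H(v) = (v² + 703*v) - 544 = -544 + v² + 703*v)
(-1561560 + 4353*294) + H(-1505) = (-1561560 + 4353*294) + (-544 + (-1505)² + 703*(-1505)) = (-1561560 + 1279782) + (-544 + 2265025 - 1058015) = -281778 + 1206466 = 924688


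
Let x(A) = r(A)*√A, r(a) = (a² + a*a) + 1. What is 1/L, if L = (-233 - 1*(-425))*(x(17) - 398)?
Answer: 199/531906528 + 193*√17/354604352 ≈ 2.6182e-6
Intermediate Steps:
r(a) = 1 + 2*a² (r(a) = (a² + a²) + 1 = 2*a² + 1 = 1 + 2*a²)
x(A) = √A*(1 + 2*A²) (x(A) = (1 + 2*A²)*√A = √A*(1 + 2*A²))
L = -76416 + 111168*√17 (L = (-233 - 1*(-425))*(√17*(1 + 2*17²) - 398) = (-233 + 425)*(√17*(1 + 2*289) - 398) = 192*(√17*(1 + 578) - 398) = 192*(√17*579 - 398) = 192*(579*√17 - 398) = 192*(-398 + 579*√17) = -76416 + 111168*√17 ≈ 3.8194e+5)
1/L = 1/(-76416 + 111168*√17)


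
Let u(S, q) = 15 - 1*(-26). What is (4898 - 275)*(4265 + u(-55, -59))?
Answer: 19906638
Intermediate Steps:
u(S, q) = 41 (u(S, q) = 15 + 26 = 41)
(4898 - 275)*(4265 + u(-55, -59)) = (4898 - 275)*(4265 + 41) = 4623*4306 = 19906638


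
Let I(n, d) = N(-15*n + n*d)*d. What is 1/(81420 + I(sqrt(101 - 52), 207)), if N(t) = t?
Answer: 1/359628 ≈ 2.7807e-6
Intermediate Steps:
I(n, d) = d*(-15*n + d*n) (I(n, d) = (-15*n + n*d)*d = (-15*n + d*n)*d = d*(-15*n + d*n))
1/(81420 + I(sqrt(101 - 52), 207)) = 1/(81420 + 207*sqrt(101 - 52)*(-15 + 207)) = 1/(81420 + 207*sqrt(49)*192) = 1/(81420 + 207*7*192) = 1/(81420 + 278208) = 1/359628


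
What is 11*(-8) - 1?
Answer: -89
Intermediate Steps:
11*(-8) - 1 = -88 - 1 = -89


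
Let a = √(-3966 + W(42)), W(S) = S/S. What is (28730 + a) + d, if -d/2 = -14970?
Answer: 58670 + I*√3965 ≈ 58670.0 + 62.968*I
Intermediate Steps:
d = 29940 (d = -2*(-14970) = 29940)
W(S) = 1
a = I*√3965 (a = √(-3966 + 1) = √(-3965) = I*√3965 ≈ 62.968*I)
(28730 + a) + d = (28730 + I*√3965) + 29940 = 58670 + I*√3965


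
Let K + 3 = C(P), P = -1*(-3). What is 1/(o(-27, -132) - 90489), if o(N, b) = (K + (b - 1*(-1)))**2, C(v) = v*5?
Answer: -1/76328 ≈ -1.3101e-5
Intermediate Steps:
P = 3
C(v) = 5*v
K = 12 (K = -3 + 5*3 = -3 + 15 = 12)
o(N, b) = (13 + b)**2 (o(N, b) = (12 + (b - 1*(-1)))**2 = (12 + (b + 1))**2 = (12 + (1 + b))**2 = (13 + b)**2)
1/(o(-27, -132) - 90489) = 1/((13 - 132)**2 - 90489) = 1/((-119)**2 - 90489) = 1/(14161 - 90489) = 1/(-76328) = -1/76328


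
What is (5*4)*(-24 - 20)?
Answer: -880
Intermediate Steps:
(5*4)*(-24 - 20) = 20*(-44) = -880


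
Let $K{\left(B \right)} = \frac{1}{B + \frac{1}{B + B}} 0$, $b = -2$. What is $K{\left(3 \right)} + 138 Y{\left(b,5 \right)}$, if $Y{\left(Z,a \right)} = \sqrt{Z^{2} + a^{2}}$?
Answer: $138 \sqrt{29} \approx 743.15$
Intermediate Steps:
$K{\left(B \right)} = 0$ ($K{\left(B \right)} = \frac{1}{B + \frac{1}{2 B}} 0 = 0$)
$K{\left(3 \right)} + 138 Y{\left(b,5 \right)} = 0 + 138 \sqrt{\left(-2\right)^{2} + 5^{2}} = 0 + 138 \sqrt{4 + 25} = 0 + 138 \sqrt{29} = 138 \sqrt{29}$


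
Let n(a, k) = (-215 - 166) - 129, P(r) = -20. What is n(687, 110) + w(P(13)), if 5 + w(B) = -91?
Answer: -606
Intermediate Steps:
w(B) = -96 (w(B) = -5 - 91 = -96)
n(a, k) = -510 (n(a, k) = -381 - 129 = -510)
n(687, 110) + w(P(13)) = -510 - 96 = -606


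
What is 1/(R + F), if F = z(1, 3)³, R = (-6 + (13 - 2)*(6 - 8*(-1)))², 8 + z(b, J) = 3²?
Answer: 1/21905 ≈ 4.5652e-5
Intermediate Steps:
z(b, J) = 1 (z(b, J) = -8 + 3² = -8 + 9 = 1)
R = 21904 (R = (-6 + 11*(6 + 8))² = (-6 + 11*14)² = (-6 + 154)² = 148² = 21904)
F = 1 (F = 1³ = 1)
1/(R + F) = 1/(21904 + 1) = 1/21905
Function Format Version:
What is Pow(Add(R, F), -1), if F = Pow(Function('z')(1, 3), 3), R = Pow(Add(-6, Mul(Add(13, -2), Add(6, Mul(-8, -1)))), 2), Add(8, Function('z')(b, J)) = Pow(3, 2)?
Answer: Rational(1, 21905) ≈ 4.5652e-5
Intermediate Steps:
Function('z')(b, J) = 1 (Function('z')(b, J) = Add(-8, Pow(3, 2)) = Add(-8, 9) = 1)
R = 21904 (R = Pow(Add(-6, Mul(11, Add(6, 8))), 2) = Pow(Add(-6, Mul(11, 14)), 2) = Pow(Add(-6, 154), 2) = Pow(148, 2) = 21904)
F = 1 (F = Pow(1, 3) = 1)
Pow(Add(R, F), -1) = Pow(Add(21904, 1), -1) = Pow(21905, -1) = Rational(1, 21905)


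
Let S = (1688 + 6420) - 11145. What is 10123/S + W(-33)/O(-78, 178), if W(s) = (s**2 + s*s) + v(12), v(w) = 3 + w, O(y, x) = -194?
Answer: -8624003/589178 ≈ -14.637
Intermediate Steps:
S = -3037 (S = 8108 - 11145 = -3037)
W(s) = 15 + 2*s**2 (W(s) = (s**2 + s*s) + (3 + 12) = (s**2 + s**2) + 15 = 2*s**2 + 15 = 15 + 2*s**2)
10123/S + W(-33)/O(-78, 178) = 10123/(-3037) + (15 + 2*(-33)**2)/(-194) = 10123*(-1/3037) + (15 + 2*1089)*(-1/194) = -10123/3037 + (15 + 2178)*(-1/194) = -10123/3037 + 2193*(-1/194) = -10123/3037 - 2193/194 = -8624003/589178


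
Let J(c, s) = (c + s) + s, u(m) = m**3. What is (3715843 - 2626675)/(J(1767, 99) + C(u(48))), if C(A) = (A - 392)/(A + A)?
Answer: 30113316864/54342095 ≈ 554.14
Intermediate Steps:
J(c, s) = c + 2*s
C(A) = (-392 + A)/(2*A) (C(A) = (-392 + A)/((2*A)) = (-392 + A)*(1/(2*A)) = (-392 + A)/(2*A))
(3715843 - 2626675)/(J(1767, 99) + C(u(48))) = (3715843 - 2626675)/((1767 + 2*99) + (-392 + 48**3)/(2*(48**3))) = 1089168/((1767 + 198) + (1/2)*(-392 + 110592)/110592) = 1089168/(1965 + (1/2)*(1/110592)*110200) = 1089168/(1965 + 13775/27648) = 1089168/(54342095/27648) = 1089168*(27648/54342095) = 30113316864/54342095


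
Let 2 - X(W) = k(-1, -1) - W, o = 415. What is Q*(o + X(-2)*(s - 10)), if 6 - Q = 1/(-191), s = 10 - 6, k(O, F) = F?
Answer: 469123/191 ≈ 2456.1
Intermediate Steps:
s = 4
X(W) = 3 + W (X(W) = 2 - (-1 - W) = 2 + (1 + W) = 3 + W)
Q = 1147/191 (Q = 6 - 1/(-191) = 6 - 1*(-1/191) = 6 + 1/191 = 1147/191 ≈ 6.0052)
Q*(o + X(-2)*(s - 10)) = 1147*(415 + (3 - 2)*(4 - 10))/191 = 1147*(415 + 1*(-6))/191 = 1147*(415 - 6)/191 = (1147/191)*409 = 469123/191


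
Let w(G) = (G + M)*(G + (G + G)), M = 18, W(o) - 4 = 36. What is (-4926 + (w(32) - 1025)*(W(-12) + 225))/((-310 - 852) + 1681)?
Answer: 995449/519 ≈ 1918.0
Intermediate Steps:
W(o) = 40 (W(o) = 4 + 36 = 40)
w(G) = 3*G*(18 + G) (w(G) = (G + 18)*(G + (G + G)) = (18 + G)*(G + 2*G) = (18 + G)*(3*G) = 3*G*(18 + G))
(-4926 + (w(32) - 1025)*(W(-12) + 225))/((-310 - 852) + 1681) = (-4926 + (3*32*(18 + 32) - 1025)*(40 + 225))/((-310 - 852) + 1681) = (-4926 + (3*32*50 - 1025)*265)/(-1162 + 1681) = (-4926 + (4800 - 1025)*265)/519 = (-4926 + 3775*265)*(1/519) = (-4926 + 1000375)*(1/519) = 995449*(1/519) = 995449/519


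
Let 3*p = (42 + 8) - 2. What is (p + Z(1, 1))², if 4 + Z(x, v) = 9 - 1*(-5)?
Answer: 676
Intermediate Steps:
Z(x, v) = 10 (Z(x, v) = -4 + (9 - 1*(-5)) = -4 + (9 + 5) = -4 + 14 = 10)
p = 16 (p = ((42 + 8) - 2)/3 = (50 - 2)/3 = (⅓)*48 = 16)
(p + Z(1, 1))² = (16 + 10)² = 26² = 676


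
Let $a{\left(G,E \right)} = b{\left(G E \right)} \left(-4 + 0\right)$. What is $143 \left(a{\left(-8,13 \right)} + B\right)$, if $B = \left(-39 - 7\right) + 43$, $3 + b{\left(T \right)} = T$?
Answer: $60775$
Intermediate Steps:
$b{\left(T \right)} = -3 + T$
$a{\left(G,E \right)} = 12 - 4 E G$ ($a{\left(G,E \right)} = \left(-3 + G E\right) \left(-4 + 0\right) = \left(-3 + E G\right) \left(-4\right) = 12 - 4 E G$)
$B = -3$ ($B = -46 + 43 = -3$)
$143 \left(a{\left(-8,13 \right)} + B\right) = 143 \left(\left(12 - 52 \left(-8\right)\right) - 3\right) = 143 \left(\left(12 + 416\right) - 3\right) = 143 \left(428 - 3\right) = 143 \cdot 425 = 60775$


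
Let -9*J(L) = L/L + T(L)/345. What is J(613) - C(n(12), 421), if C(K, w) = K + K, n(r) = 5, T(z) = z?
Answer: -32008/3105 ≈ -10.309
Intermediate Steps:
C(K, w) = 2*K
J(L) = -⅑ - L/3105 (J(L) = -(L/L + L/345)/9 = -(1 + L*(1/345))/9 = -(1 + L/345)/9 = -⅑ - L/3105)
J(613) - C(n(12), 421) = (-⅑ - 1/3105*613) - 2*5 = (-⅑ - 613/3105) - 1*10 = -958/3105 - 10 = -32008/3105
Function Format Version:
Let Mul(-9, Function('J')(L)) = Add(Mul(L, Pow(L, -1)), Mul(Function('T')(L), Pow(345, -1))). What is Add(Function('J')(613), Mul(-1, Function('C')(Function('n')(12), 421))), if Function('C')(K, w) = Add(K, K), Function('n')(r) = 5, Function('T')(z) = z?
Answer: Rational(-32008, 3105) ≈ -10.309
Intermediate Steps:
Function('C')(K, w) = Mul(2, K)
Function('J')(L) = Add(Rational(-1, 9), Mul(Rational(-1, 3105), L)) (Function('J')(L) = Mul(Rational(-1, 9), Add(Mul(L, Pow(L, -1)), Mul(L, Pow(345, -1)))) = Mul(Rational(-1, 9), Add(1, Mul(L, Rational(1, 345)))) = Mul(Rational(-1, 9), Add(1, Mul(Rational(1, 345), L))) = Add(Rational(-1, 9), Mul(Rational(-1, 3105), L)))
Add(Function('J')(613), Mul(-1, Function('C')(Function('n')(12), 421))) = Add(Add(Rational(-1, 9), Mul(Rational(-1, 3105), 613)), Mul(-1, Mul(2, 5))) = Add(Add(Rational(-1, 9), Rational(-613, 3105)), Mul(-1, 10)) = Add(Rational(-958, 3105), -10) = Rational(-32008, 3105)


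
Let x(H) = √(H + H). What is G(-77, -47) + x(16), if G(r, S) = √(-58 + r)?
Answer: 4*√2 + 3*I*√15 ≈ 5.6569 + 11.619*I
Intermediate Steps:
x(H) = √2*√H (x(H) = √(2*H) = √2*√H)
G(-77, -47) + x(16) = √(-58 - 77) + √2*√16 = √(-135) + √2*4 = 3*I*√15 + 4*√2 = 4*√2 + 3*I*√15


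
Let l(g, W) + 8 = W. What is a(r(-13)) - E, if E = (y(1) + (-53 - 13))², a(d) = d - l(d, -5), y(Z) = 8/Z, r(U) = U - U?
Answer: -3351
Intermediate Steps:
r(U) = 0
l(g, W) = -8 + W
a(d) = 13 + d (a(d) = d - (-8 - 5) = d - 1*(-13) = d + 13 = 13 + d)
E = 3364 (E = (8/1 + (-53 - 13))² = (8*1 - 66)² = (8 - 66)² = (-58)² = 3364)
a(r(-13)) - E = (13 + 0) - 1*3364 = 13 - 3364 = -3351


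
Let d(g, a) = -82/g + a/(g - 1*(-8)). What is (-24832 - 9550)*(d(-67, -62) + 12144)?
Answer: -1650825049568/3953 ≈ -4.1761e+8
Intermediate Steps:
d(g, a) = -82/g + a/(8 + g) (d(g, a) = -82/g + a/(g + 8) = -82/g + a/(8 + g))
(-24832 - 9550)*(d(-67, -62) + 12144) = (-24832 - 9550)*((-656 - 82*(-67) - 62*(-67))/((-67)*(8 - 67)) + 12144) = -34382*(-1/67*(-656 + 5494 + 4154)/(-59) + 12144) = -34382*(-1/67*(-1/59)*8992 + 12144) = -34382*(8992/3953 + 12144) = -34382*48014224/3953 = -1650825049568/3953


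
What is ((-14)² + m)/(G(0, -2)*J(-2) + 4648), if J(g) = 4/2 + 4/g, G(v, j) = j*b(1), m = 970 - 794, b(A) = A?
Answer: 93/1162 ≈ 0.080034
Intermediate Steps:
m = 176
G(v, j) = j (G(v, j) = j*1 = j)
J(g) = 2 + 4/g (J(g) = 4*(½) + 4/g = 2 + 4/g)
((-14)² + m)/(G(0, -2)*J(-2) + 4648) = ((-14)² + 176)/(-2*(2 + 4/(-2)) + 4648) = (196 + 176)/(-2*(2 + 4*(-½)) + 4648) = 372/(-2*(2 - 2) + 4648) = 372/(-2*0 + 4648) = 372/(0 + 4648) = 372/4648 = 372*(1/4648) = 93/1162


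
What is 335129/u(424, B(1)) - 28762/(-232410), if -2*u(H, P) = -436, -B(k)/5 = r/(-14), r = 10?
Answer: 38946800503/25332690 ≈ 1537.4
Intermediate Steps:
B(k) = 25/7 (B(k) = -50/(-14) = -50*(-1)/14 = -5*(-5/7) = 25/7)
u(H, P) = 218 (u(H, P) = -1/2*(-436) = 218)
335129/u(424, B(1)) - 28762/(-232410) = 335129/218 - 28762/(-232410) = 335129*(1/218) - 28762*(-1/232410) = 335129/218 + 14381/116205 = 38946800503/25332690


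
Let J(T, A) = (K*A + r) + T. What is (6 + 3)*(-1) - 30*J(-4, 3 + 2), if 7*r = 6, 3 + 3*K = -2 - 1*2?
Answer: 3047/7 ≈ 435.29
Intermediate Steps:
K = -7/3 (K = -1 + (-2 - 1*2)/3 = -1 + (-2 - 2)/3 = -1 + (⅓)*(-4) = -1 - 4/3 = -7/3 ≈ -2.3333)
r = 6/7 (r = (⅐)*6 = 6/7 ≈ 0.85714)
J(T, A) = 6/7 + T - 7*A/3 (J(T, A) = (-7*A/3 + 6/7) + T = (6/7 - 7*A/3) + T = 6/7 + T - 7*A/3)
(6 + 3)*(-1) - 30*J(-4, 3 + 2) = (6 + 3)*(-1) - 30*(6/7 - 4 - 7*(3 + 2)/3) = 9*(-1) - 30*(6/7 - 4 - 7/3*5) = -9 - 30*(6/7 - 4 - 35/3) = -9 - 30*(-311/21) = -9 + 3110/7 = 3047/7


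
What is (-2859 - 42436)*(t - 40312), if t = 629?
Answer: 1797441485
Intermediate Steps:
(-2859 - 42436)*(t - 40312) = (-2859 - 42436)*(629 - 40312) = -45295*(-39683) = 1797441485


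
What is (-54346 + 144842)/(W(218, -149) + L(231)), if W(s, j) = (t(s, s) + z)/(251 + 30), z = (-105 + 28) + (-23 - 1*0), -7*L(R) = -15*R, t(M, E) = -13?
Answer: 12714688/69491 ≈ 182.97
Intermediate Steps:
L(R) = 15*R/7 (L(R) = -(-15)*R/7 = 15*R/7)
z = -100 (z = -77 + (-23 + 0) = -77 - 23 = -100)
W(s, j) = -113/281 (W(s, j) = (-13 - 100)/(251 + 30) = -113/281)
(-54346 + 144842)/(W(218, -149) + L(231)) = (-54346 + 144842)/(-113/281 + (15/7)*231) = 90496/(-113/281 + 495) = 90496/(138982/281) = 90496*(281/138982) = 12714688/69491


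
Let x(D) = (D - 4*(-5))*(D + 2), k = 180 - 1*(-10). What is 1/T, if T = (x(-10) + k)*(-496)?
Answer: -1/54560 ≈ -1.8328e-5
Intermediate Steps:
k = 190 (k = 180 + 10 = 190)
x(D) = (2 + D)*(20 + D) (x(D) = (D + 20)*(2 + D) = (20 + D)*(2 + D) = (2 + D)*(20 + D))
T = -54560 (T = ((40 + (-10)² + 22*(-10)) + 190)*(-496) = ((40 + 100 - 220) + 190)*(-496) = (-80 + 190)*(-496) = 110*(-496) = -54560)
1/T = 1/(-54560) = -1/54560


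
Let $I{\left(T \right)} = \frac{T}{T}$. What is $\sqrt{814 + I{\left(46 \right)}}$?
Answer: $\sqrt{815} \approx 28.548$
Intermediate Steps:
$I{\left(T \right)} = 1$
$\sqrt{814 + I{\left(46 \right)}} = \sqrt{814 + 1} = \sqrt{815}$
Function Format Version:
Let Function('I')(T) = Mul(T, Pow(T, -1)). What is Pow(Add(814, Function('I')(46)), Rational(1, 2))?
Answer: Pow(815, Rational(1, 2)) ≈ 28.548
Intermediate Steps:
Function('I')(T) = 1
Pow(Add(814, Function('I')(46)), Rational(1, 2)) = Pow(Add(814, 1), Rational(1, 2)) = Pow(815, Rational(1, 2))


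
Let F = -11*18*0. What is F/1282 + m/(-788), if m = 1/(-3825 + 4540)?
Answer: -1/563420 ≈ -1.7749e-6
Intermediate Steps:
F = 0 (F = -198*0 = 0)
m = 1/715 ≈ 0.0013986
F/1282 + m/(-788) = 0/1282 + (1/715)/(-788) = 0*(1/1282) + (1/715)*(-1/788) = 0 - 1/563420 = -1/563420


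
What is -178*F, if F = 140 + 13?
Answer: -27234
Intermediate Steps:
F = 153
-178*F = -178*153 = -27234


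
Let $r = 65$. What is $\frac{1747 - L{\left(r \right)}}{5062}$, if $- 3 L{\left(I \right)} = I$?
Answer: $\frac{2653}{7593} \approx 0.3494$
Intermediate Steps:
$L{\left(I \right)} = - \frac{I}{3}$
$\frac{1747 - L{\left(r \right)}}{5062} = \frac{1747 - \left(- \frac{1}{3}\right) 65}{5062} = \left(1747 - - \frac{65}{3}\right) \frac{1}{5062} = \left(1747 + \frac{65}{3}\right) \frac{1}{5062} = \frac{5306}{3} \cdot \frac{1}{5062} = \frac{2653}{7593}$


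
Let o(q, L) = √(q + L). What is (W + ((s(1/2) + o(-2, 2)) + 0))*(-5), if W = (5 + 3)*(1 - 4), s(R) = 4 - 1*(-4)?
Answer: 80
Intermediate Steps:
s(R) = 8 (s(R) = 4 + 4 = 8)
o(q, L) = √(L + q)
W = -24 (W = 8*(-3) = -24)
(W + ((s(1/2) + o(-2, 2)) + 0))*(-5) = (-24 + ((8 + √(2 - 2)) + 0))*(-5) = (-24 + ((8 + √0) + 0))*(-5) = (-24 + ((8 + 0) + 0))*(-5) = (-24 + (8 + 0))*(-5) = (-24 + 8)*(-5) = -16*(-5) = 80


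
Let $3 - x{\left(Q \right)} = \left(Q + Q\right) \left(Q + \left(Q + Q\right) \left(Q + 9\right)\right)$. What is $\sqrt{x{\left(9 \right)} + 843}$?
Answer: $6 i \sqrt{143} \approx 71.75 i$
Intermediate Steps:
$x{\left(Q \right)} = 3 - 2 Q \left(Q + 2 Q \left(9 + Q\right)\right)$ ($x{\left(Q \right)} = 3 - \left(Q + Q\right) \left(Q + \left(Q + Q\right) \left(Q + 9\right)\right) = 3 - 2 Q \left(Q + 2 Q \left(9 + Q\right)\right)$)
$\sqrt{x{\left(9 \right)} + 843} = \sqrt{\left(3 - 38 \cdot 9^{2} - 4 \cdot 9^{3}\right) + 843} = \sqrt{\left(3 - 3078 - 2916\right) + 843} = \sqrt{-5991 + 843} = \sqrt{-5148} = 6 i \sqrt{143}$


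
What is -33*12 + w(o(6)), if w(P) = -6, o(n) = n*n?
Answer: -402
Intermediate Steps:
o(n) = n**2
-33*12 + w(o(6)) = -33*12 - 6 = -396 - 6 = -402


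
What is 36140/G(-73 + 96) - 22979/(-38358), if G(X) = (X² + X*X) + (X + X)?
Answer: 58817789/1764468 ≈ 33.335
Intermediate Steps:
G(X) = 2*X + 2*X² (G(X) = (X² + X²) + 2*X = 2*X² + 2*X = 2*X + 2*X²)
36140/G(-73 + 96) - 22979/(-38358) = 36140/((2*(-73 + 96)*(1 + (-73 + 96)))) - 22979/(-38358) = 36140/((2*23*(1 + 23))) - 22979*(-1/38358) = 36140/((2*23*24)) + 22979/38358 = 36140/1104 + 22979/38358 = 36140*(1/1104) + 22979/38358 = 9035/276 + 22979/38358 = 58817789/1764468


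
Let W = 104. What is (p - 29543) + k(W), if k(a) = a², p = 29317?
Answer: 10590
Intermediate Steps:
(p - 29543) + k(W) = (29317 - 29543) + 104² = -226 + 10816 = 10590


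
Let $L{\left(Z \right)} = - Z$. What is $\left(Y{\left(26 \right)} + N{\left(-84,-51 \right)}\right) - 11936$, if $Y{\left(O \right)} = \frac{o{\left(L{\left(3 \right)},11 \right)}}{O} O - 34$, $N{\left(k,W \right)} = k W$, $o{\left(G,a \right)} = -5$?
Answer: $-7691$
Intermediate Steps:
$N{\left(k,W \right)} = W k$
$Y{\left(O \right)} = -39$ ($Y{\left(O \right)} = - \frac{5}{O} O - 34 = -5 - 34 = -39$)
$\left(Y{\left(26 \right)} + N{\left(-84,-51 \right)}\right) - 11936 = \left(-39 - -4284\right) - 11936 = \left(-39 + 4284\right) - 11936 = 4245 - 11936 = -7691$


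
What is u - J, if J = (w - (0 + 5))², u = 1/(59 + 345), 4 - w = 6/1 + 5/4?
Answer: -109985/1616 ≈ -68.060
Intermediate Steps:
w = -13/4 (w = 4 - (6/1 + 5/4) = 4 - (6*1 + 5*(¼)) = 4 - (6 + 5/4) = 4 - 1*29/4 = 4 - 29/4 = -13/4 ≈ -3.2500)
u = 1/404 ≈ 0.0024752
J = 1089/16 (J = (-13/4 - (0 + 5))² = (-13/4 - 1*5)² = (-13/4 - 5)² = (-33/4)² = 1089/16 ≈ 68.063)
u - J = 1/404 - 1*1089/16 = 1/404 - 1089/16 = -109985/1616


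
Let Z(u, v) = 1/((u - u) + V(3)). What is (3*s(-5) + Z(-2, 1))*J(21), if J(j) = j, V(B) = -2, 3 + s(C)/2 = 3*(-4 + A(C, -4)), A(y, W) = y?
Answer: -7581/2 ≈ -3790.5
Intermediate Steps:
s(C) = -30 + 6*C (s(C) = -6 + 2*(3*(-4 + C)) = -6 + 2*(-12 + 3*C) = -6 + (-24 + 6*C) = -30 + 6*C)
Z(u, v) = -½ (Z(u, v) = 1/((u - u) - 2) = 1/(0 - 2) = 1/(-2) = -½)
(3*s(-5) + Z(-2, 1))*J(21) = (3*(-30 + 6*(-5)) - ½)*21 = (3*(-30 - 30) - ½)*21 = (3*(-60) - ½)*21 = (-180 - ½)*21 = -361/2*21 = -7581/2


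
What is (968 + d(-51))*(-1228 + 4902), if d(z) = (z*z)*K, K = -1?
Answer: -5999642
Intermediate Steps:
d(z) = -z**2 (d(z) = (z*z)*(-1) = z**2*(-1) = -z**2)
(968 + d(-51))*(-1228 + 4902) = (968 - 1*(-51)**2)*(-1228 + 4902) = (968 - 1*2601)*3674 = (968 - 2601)*3674 = -1633*3674 = -5999642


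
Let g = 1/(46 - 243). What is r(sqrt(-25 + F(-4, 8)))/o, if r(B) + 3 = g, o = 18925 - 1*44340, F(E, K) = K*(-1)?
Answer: 592/5006755 ≈ 0.00011824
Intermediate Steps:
F(E, K) = -K
o = -25415 (o = 18925 - 44340 = -25415)
g = -1/197 (g = 1/(-197) = -1/197 ≈ -0.0050761)
r(B) = -592/197 (r(B) = -3 - 1/197 = -592/197)
r(sqrt(-25 + F(-4, 8)))/o = -592/197/(-25415) = -592/197*(-1/25415) = 592/5006755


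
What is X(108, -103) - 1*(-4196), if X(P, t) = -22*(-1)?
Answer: 4218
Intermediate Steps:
X(P, t) = 22
X(108, -103) - 1*(-4196) = 22 - 1*(-4196) = 22 + 4196 = 4218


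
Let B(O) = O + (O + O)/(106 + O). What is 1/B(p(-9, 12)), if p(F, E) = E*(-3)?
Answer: -35/1296 ≈ -0.027006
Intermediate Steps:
p(F, E) = -3*E
B(O) = O + 2*O/(106 + O) (B(O) = O + (2*O)/(106 + O) = O + 2*O/(106 + O))
1/B(p(-9, 12)) = 1/((-3*12)*(108 - 3*12)/(106 - 3*12)) = 1/(-36*(108 - 36)/(106 - 36)) = 1/(-36*72/70) = 1/(-36*1/70*72) = 1/(-1296/35) = -35/1296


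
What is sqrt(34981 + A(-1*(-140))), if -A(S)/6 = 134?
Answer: sqrt(34177) ≈ 184.87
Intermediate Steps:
A(S) = -804 (A(S) = -6*134 = -804)
sqrt(34981 + A(-1*(-140))) = sqrt(34981 - 804) = sqrt(34177)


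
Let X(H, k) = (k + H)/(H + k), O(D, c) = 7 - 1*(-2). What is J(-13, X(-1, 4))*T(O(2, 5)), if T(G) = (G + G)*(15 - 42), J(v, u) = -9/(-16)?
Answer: -2187/8 ≈ -273.38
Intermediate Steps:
O(D, c) = 9 (O(D, c) = 7 + 2 = 9)
X(H, k) = 1 (X(H, k) = (H + k)/(H + k) = 1)
J(v, u) = 9/16 (J(v, u) = -9*(-1/16) = 9/16)
T(G) = -54*G (T(G) = (2*G)*(-27) = -54*G)
J(-13, X(-1, 4))*T(O(2, 5)) = 9*(-54*9)/16 = (9/16)*(-486) = -2187/8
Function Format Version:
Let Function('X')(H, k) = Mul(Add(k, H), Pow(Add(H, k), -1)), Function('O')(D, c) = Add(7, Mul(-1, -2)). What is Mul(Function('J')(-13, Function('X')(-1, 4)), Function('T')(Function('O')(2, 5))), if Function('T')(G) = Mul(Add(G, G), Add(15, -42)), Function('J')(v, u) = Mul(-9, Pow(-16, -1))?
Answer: Rational(-2187, 8) ≈ -273.38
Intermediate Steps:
Function('O')(D, c) = 9 (Function('O')(D, c) = Add(7, 2) = 9)
Function('X')(H, k) = 1 (Function('X')(H, k) = Mul(Add(H, k), Pow(Add(H, k), -1)) = 1)
Function('J')(v, u) = Rational(9, 16) (Function('J')(v, u) = Mul(-9, Rational(-1, 16)) = Rational(9, 16))
Function('T')(G) = Mul(-54, G) (Function('T')(G) = Mul(Mul(2, G), -27) = Mul(-54, G))
Mul(Function('J')(-13, Function('X')(-1, 4)), Function('T')(Function('O')(2, 5))) = Mul(Rational(9, 16), Mul(-54, 9)) = Mul(Rational(9, 16), -486) = Rational(-2187, 8)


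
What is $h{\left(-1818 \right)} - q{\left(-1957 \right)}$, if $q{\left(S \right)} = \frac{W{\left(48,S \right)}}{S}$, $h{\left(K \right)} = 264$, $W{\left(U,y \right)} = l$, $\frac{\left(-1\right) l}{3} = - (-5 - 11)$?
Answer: $\frac{516600}{1957} \approx 263.98$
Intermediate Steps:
$l = -48$ ($l = - 3 \left(- (-5 - 11)\right) = - 3 \left(\left(-1\right) \left(-16\right)\right) = \left(-3\right) 16 = -48$)
$W{\left(U,y \right)} = -48$
$q{\left(S \right)} = - \frac{48}{S}$
$h{\left(-1818 \right)} - q{\left(-1957 \right)} = 264 - - \frac{48}{-1957} = 264 - \left(-48\right) \left(- \frac{1}{1957}\right) = 264 - \frac{48}{1957} = \frac{516600}{1957}$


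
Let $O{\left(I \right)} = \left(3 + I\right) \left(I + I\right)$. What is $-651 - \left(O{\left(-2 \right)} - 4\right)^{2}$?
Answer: $-715$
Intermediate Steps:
$O{\left(I \right)} = 2 I \left(3 + I\right)$ ($O{\left(I \right)} = \left(3 + I\right) 2 I = 2 I \left(3 + I\right)$)
$-651 - \left(O{\left(-2 \right)} - 4\right)^{2} = -651 - \left(2 \left(-2\right) \left(3 - 2\right) - 4\right)^{2} = -651 - \left(2 \left(-2\right) 1 - 4\right)^{2} = -651 - \left(-4 - 4\right)^{2} = -651 - \left(-8\right)^{2} = -651 - 64 = -715$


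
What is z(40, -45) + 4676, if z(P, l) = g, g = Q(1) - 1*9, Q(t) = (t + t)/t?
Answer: 4669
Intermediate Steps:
Q(t) = 2 (Q(t) = (2*t)/t = 2)
g = -7 (g = 2 - 1*9 = 2 - 9 = -7)
z(P, l) = -7
z(40, -45) + 4676 = -7 + 4676 = 4669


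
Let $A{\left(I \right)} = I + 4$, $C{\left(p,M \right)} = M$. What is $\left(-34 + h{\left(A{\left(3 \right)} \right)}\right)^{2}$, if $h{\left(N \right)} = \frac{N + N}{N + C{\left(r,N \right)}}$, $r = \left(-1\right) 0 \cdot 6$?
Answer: $1089$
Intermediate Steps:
$r = 0$ ($r = 0 \cdot 6 = 0$)
$A{\left(I \right)} = 4 + I$
$h{\left(N \right)} = 1$ ($h{\left(N \right)} = \frac{N + N}{N + N} = \frac{2 N}{2 N} = 2 N \frac{1}{2 N} = 1$)
$\left(-34 + h{\left(A{\left(3 \right)} \right)}\right)^{2} = \left(-34 + 1\right)^{2} = \left(-33\right)^{2} = 1089$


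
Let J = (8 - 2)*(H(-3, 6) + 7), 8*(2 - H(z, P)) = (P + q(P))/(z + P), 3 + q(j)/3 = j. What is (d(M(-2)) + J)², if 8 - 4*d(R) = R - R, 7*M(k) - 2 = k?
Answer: 43681/16 ≈ 2730.1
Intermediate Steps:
M(k) = 2/7 + k/7
q(j) = -9 + 3*j
d(R) = 2 (d(R) = 2 - (R - R)/4 = 2 - ¼*0 = 2 + 0 = 2)
H(z, P) = 2 - (-9 + 4*P)/(8*(P + z)) (H(z, P) = 2 - (P + (-9 + 3*P))/(8*(z + P)) = 2 - (-9 + 4*P)/(8*(P + z)))
J = 201/4 (J = (8 - 2)*((9 + 12*6 + 16*(-3))/(8*(6 - 3)) + 7) = 6*((⅛)*(9 + 72 - 48)/3 + 7) = 6*((⅛)*(⅓)*33 + 7) = 6*(11/8 + 7) = 6*(67/8) = 201/4 ≈ 50.250)
(d(M(-2)) + J)² = (2 + 201/4)² = (209/4)² = 43681/16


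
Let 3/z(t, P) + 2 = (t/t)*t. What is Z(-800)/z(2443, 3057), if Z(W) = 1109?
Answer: 2707069/3 ≈ 9.0236e+5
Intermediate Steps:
z(t, P) = 3/(-2 + t) (z(t, P) = 3/(-2 + (t/t)*t) = 3/(-2 + 1*t) = 3/(-2 + t))
Z(-800)/z(2443, 3057) = 1109/((3/(-2 + 2443))) = 1109/((3/2441)) = 1109/((3*(1/2441))) = 1109/(3/2441) = 1109*(2441/3) = 2707069/3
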